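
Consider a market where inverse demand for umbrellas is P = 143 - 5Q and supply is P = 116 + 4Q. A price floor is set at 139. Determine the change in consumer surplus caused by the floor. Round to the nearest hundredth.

-20.90

Free-market equilibrium: 143 - 5Q = 116 + 4Q gives Q* = 3, P* = 128.
At the floor price 139, quantity demanded is (143 - 139)/5 = 0.8; demand is the short side, so Q = 0.8 trades at P = 139.
CS goes from (1/2)(3)(15) = 22.5 to 1.6 (computed as (143 - 139)(0.8) - (1/2)(5)(0.8)^2), a change of -20.9.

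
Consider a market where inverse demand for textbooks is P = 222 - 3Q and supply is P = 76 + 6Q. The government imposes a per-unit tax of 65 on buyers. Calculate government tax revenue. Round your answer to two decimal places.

Without the tax, 222 - 3Q = 76 + 6Q so Q* = 16.2222 and P* = 173.3333.
With the tax, buyers' net willingness to pay falls by 65: (222 - 65) - 3Q = 76 + 6Q, so Q_t = 9. Buyers pay P_b = 195; sellers receive P_s = P_b - 65 = 130.
Tax revenue = t x Q_t = 65 x 9 = 585.

585.00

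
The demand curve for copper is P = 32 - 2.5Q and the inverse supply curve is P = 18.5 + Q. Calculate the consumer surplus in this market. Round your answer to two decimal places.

18.60

Setting demand equal to supply, 13.5 = 3.5Q, so Q* = 3.8571 and P* = 22.3571.
CS is the area between the demand curve and P* from 0 to Q*: (1/2)(3.8571)(9.6429) = 18.5969.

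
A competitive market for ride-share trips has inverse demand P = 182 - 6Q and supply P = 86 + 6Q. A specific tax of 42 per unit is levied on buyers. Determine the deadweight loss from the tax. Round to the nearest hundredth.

Pre-tax equilibrium: 182 - 6Q = 86 + 6Q gives Q* = 8, P* = 134.
A tax on buyers shifts demand down by 42: (182 - 42) - 6Q = 86 + 6Q, so Q_t = 4.5. Buyers pay P_b = 155; sellers receive P_s = P_b - 42 = 113.
The welfare triangle lost has base Q* - Q_t = 3.5 and height t = 42, so DWL = (1/2)(3.5)(42) = 73.5.

73.50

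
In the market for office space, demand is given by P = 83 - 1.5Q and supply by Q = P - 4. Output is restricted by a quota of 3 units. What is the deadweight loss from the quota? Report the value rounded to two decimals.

Rewriting supply in inverse form: P = 4 + Q.
Unrestricted equilibrium: Q* = (83 - 4)/(1.5 + 1) = 31.6.
At Q = 3 the demand price is 83 - 1.5(3) = 78.5 and the supply price is 4 + (3) = 7.
Deadweight loss is the triangle between the curves from 3 to 31.6: (1/2)(78.5 - 7)(31.6 - 3) = 1022.45.

1022.45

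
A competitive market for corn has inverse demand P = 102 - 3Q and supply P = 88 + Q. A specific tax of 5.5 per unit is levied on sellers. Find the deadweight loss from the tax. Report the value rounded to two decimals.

Without the tax, 102 - 3Q = 88 + Q so Q* = 3.5 and P* = 91.5.
With the tax, sellers need 5.5 more per unit: 102 - 3Q = 88 + Q + 5.5, so Q_t = 2.125. Buyers pay P_b = 95.625; sellers receive P_s = P_b - 5.5 = 90.125.
Deadweight loss is the triangle between the curves from Q_t to Q*: (1/2)(3.5 - 2.125)(5.5) = 3.7812.

3.78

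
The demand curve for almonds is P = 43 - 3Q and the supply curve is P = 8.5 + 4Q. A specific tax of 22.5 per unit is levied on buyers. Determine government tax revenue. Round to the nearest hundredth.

38.57

Pre-tax equilibrium: 43 - 3Q = 8.5 + 4Q gives Q* = 4.9286, P* = 28.2143.
With the tax, buyers' net willingness to pay falls by 22.5: (43 - 22.5) - 3Q = 8.5 + 4Q, so Q_t = 1.7143. Buyers pay P_b = 37.8571; sellers receive P_s = P_b - 22.5 = 15.3571.
Tax revenue = t x Q_t = 22.5 x 1.7143 = 38.5714.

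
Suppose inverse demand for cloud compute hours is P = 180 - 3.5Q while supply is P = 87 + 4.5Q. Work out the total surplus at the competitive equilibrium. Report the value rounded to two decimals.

Equilibrium: 180 - 3.5Q = 87 + 4.5Q, so Q* = 11.625 and P* = 139.3125.
CS = (1/2)(11.625)(40.6875) = 236.4961 and PS = (1/2)(11.625)(52.3125) = 304.0664, so total surplus = 540.5625.

540.56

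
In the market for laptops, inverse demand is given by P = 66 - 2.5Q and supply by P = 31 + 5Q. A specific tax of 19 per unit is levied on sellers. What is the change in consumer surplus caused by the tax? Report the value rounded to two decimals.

-21.53

Without the tax, 66 - 2.5Q = 31 + 5Q so Q* = 4.6667 and P* = 54.3333.
A tax on sellers shifts supply up by 19: 66 - 2.5Q = 31 + 5Q + 19, so Q_t = 2.1333. Buyers pay P_b = 60.6667; sellers receive P_s = P_b - 19 = 41.6667.
CS falls from (1/2)(4.6667)(11.6667) = 27.2222 to (1/2)(2.1333)(5.3333) = 5.6889, a change of -21.5333.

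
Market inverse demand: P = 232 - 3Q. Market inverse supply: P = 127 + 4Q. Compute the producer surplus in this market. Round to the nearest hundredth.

450.00

Equilibrium: 232 - 3Q = 127 + 4Q, so Q* = 15 and P* = 187.
Producer surplus is the triangle above supply below P*: (1/2)(15)(187 - 127) = (1/2)(15)(60) = 450.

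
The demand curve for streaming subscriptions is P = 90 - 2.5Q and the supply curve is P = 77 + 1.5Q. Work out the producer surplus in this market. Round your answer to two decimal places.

Equilibrium: 90 - 2.5Q = 77 + 1.5Q, so Q* = 3.25 and P* = 81.875.
Producer surplus is the triangle above supply below P*: (1/2)(3.25)(81.875 - 77) = (1/2)(3.25)(4.875) = 7.9219.

7.92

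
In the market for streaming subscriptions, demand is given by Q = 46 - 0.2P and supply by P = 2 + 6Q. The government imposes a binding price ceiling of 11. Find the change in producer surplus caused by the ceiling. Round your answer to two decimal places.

Rewriting demand in inverse form: P = 230 - 5Q.
Free-market equilibrium: 230 - 5Q = 2 + 6Q gives Q* = 20.7273, P* = 126.3636.
At P = 11, sellers supply (11 - 2)/6 = 1.5 while buyers want more, so the quantity traded is 1.5 at price 11.
PS goes from (1/2)(20.7273)(124.3636) = 1288.8595 to 6.75 (computed as (11 - 2)(1.5) - (1/2)(6)(1.5)^2), a change of -1282.1095.

-1282.11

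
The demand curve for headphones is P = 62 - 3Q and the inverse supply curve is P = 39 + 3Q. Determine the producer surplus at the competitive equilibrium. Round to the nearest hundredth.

Equilibrium: 62 - 3Q = 39 + 3Q, so Q* = 3.8333 and P* = 50.5.
PS is the area between P* and the supply curve from 0 to Q*: (1/2)(3.8333)(11.5) = 22.0417.

22.04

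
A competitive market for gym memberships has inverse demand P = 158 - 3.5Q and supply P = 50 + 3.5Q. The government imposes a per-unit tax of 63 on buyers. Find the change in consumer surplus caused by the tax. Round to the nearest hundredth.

Pre-tax equilibrium: 158 - 3.5Q = 50 + 3.5Q gives Q* = 15.4286, P* = 104.
With the tax, buyers' net willingness to pay falls by 63: (158 - 63) - 3.5Q = 50 + 3.5Q, so Q_t = 6.4286. Buyers pay P_b = 135.5; sellers receive P_s = P_b - 63 = 72.5.
Consumers lose the trapezoid between P* and P_b out to Q_t plus the triangle from Q_t to Q*: change in CS = 72.3214 - 416.5714 = -344.25.

-344.25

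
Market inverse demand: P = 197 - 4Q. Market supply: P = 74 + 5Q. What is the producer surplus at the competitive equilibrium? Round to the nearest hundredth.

466.94

Equilibrium: 197 - 4Q = 74 + 5Q, so Q* = 13.6667 and P* = 142.3333.
Producer surplus is the triangle above supply below P*: (1/2)(13.6667)(142.3333 - 74) = (1/2)(13.6667)(68.3333) = 466.9444.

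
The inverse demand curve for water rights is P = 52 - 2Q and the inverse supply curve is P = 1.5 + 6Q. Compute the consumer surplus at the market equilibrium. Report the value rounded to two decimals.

Setting demand equal to supply, 50.5 = 8Q, so Q* = 6.3125 and P* = 39.375.
The demand choke price is 52, so CS = (1/2)(Q*)(52 - P*) = (1/2)(6.3125)(12.625) = 39.8477.

39.85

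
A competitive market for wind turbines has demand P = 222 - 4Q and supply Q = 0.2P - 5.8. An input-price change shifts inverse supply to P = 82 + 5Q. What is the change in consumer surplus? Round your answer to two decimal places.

-435.78

Rewriting supply in inverse form: P = 29 + 5Q.
Initial equilibrium: Q_0 = 21.4444, P_0 = 136.2222; CS_0 = (1/2)(21.4444)(85.7778) = 919.7284, PS_0 = (1/2)(21.4444)(107.2222) = 1149.6605.
New equilibrium: 222 - 4Q = 82 + 5Q gives Q_1 = 15.5556, P_1 = 159.7778; CS_1 = 483.9506, PS_1 = 604.9383.
Change in consumer surplus = 483.9506 - 919.7284 = -435.7778.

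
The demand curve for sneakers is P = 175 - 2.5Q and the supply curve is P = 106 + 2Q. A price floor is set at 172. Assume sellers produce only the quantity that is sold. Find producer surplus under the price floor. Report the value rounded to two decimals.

Free-market equilibrium: 175 - 2.5Q = 106 + 2Q gives Q* = 15.3333, P* = 136.6667.
At P = 172, buyers demand (175 - 172)/2.5 = 1.2 while sellers would supply more, so the quantity traded is 1.2 at price 172.
The supply price at Q = 1.2 is 108.4. PS is the trapezoid between 172 and supply over [0, 1.2]: (1/2)[(172 - 106) + (172 - 108.4)](1.2) = 77.76.

77.76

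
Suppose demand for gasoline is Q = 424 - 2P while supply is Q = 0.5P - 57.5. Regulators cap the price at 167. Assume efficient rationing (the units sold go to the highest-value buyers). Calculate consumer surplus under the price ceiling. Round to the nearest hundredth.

Rewriting demand in inverse form: P = 212 - 0.5Q.
Rewriting supply in inverse form: P = 115 + 2Q.
Without the control, 212 - 0.5Q = 115 + 2Q so Q* = 38.8 and P* = 192.6.
At the ceiling price 167, quantity supplied is (167 - 115)/2 = 26; supply is the short side, so Q = 26 trades at P = 167.
The demand price at Q = 26 is 199. CS is the trapezoid between demand and 167 over [0, 26]: (1/2)[(212 - 167) + (199 - 167)](26) = 1001.

1001.00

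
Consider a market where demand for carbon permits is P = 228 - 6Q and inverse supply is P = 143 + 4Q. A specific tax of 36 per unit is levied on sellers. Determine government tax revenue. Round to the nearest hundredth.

Without the tax, 228 - 6Q = 143 + 4Q so Q* = 8.5 and P* = 177.
A tax on sellers shifts supply up by 36: 228 - 6Q = 143 + 4Q + 36, so Q_t = 4.9. Buyers pay P_b = 198.6; sellers receive P_s = P_b - 36 = 162.6.
Tax revenue = t x Q_t = 36 x 4.9 = 176.4.

176.40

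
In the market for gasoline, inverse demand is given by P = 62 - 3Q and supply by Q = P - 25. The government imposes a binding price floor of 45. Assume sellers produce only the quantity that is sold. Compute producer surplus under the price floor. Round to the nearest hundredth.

Rewriting supply in inverse form: P = 25 + Q.
Without the control, 62 - 3Q = 25 + Q so Q* = 9.25 and P* = 34.25.
At P = 45, buyers demand (62 - 45)/3 = 5.6667 while sellers would supply more, so the quantity traded is 5.6667 at price 45.
The supply price at Q = 5.6667 is 30.6667. PS is the trapezoid between 45 and supply over [0, 5.6667]: (1/2)[(45 - 25) + (45 - 30.6667)](5.6667) = 97.2778.

97.28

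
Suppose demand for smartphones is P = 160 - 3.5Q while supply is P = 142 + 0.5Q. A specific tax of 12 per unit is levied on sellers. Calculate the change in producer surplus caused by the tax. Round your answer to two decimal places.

Without the tax, 160 - 3.5Q = 142 + 0.5Q so Q* = 4.5 and P* = 144.25.
A tax on sellers shifts supply up by 12: 160 - 3.5Q = 142 + 0.5Q + 12, so Q_t = 1.5. Buyers pay P_b = 154.75; sellers receive P_s = P_b - 12 = 142.75.
PS falls from (1/2)(4.5)(2.25) = 5.0625 to (1/2)(1.5)(0.75) = 0.5625, a change of -4.5.

-4.50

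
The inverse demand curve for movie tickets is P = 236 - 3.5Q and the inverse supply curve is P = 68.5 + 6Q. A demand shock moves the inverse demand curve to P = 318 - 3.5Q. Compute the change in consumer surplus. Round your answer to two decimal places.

Initial equilibrium: Q_0 = 17.6316, P_0 = 174.2895; CS_0 = (1/2)(17.6316)(61.7105) = 544.027, PS_0 = (1/2)(17.6316)(105.7895) = 932.6177.
New equilibrium: 318 - 3.5Q = 68.5 + 6Q gives Q_1 = 26.2632, P_1 = 226.0789; CS_1 = 1207.0686, PS_1 = 2069.2604.
Change in consumer surplus = 1207.0686 - 544.027 = 663.0416.

663.04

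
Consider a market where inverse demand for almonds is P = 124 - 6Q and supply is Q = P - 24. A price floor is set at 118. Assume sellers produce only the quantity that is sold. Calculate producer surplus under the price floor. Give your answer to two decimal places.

Rewriting supply in inverse form: P = 24 + Q.
Free-market equilibrium: 124 - 6Q = 24 + Q gives Q* = 14.2857, P* = 38.2857.
At the floor price 118, quantity demanded is (124 - 118)/6 = 1; demand is the short side, so Q = 1 trades at P = 118.
The supply price at Q = 1 is 25. PS is the trapezoid between 118 and supply over [0, 1]: (1/2)[(118 - 24) + (118 - 25)](1) = 93.5.

93.50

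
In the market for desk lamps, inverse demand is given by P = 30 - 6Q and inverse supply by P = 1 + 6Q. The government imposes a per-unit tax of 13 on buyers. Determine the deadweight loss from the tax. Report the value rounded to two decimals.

Pre-tax equilibrium: 30 - 6Q = 1 + 6Q gives Q* = 2.4167, P* = 15.5.
A tax on buyers shifts demand down by 13: (30 - 13) - 6Q = 1 + 6Q, so Q_t = 1.3333. Buyers pay P_b = 22; sellers receive P_s = P_b - 13 = 9.
The welfare triangle lost has base Q* - Q_t = 1.0833 and height t = 13, so DWL = (1/2)(1.0833)(13) = 7.0417.

7.04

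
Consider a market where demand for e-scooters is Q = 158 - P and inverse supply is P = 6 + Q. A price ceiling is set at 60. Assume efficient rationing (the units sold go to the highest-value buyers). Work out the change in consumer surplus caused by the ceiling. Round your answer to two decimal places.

946.00

Rewriting demand in inverse form: P = 158 - Q.
Free-market equilibrium: 158 - Q = 6 + Q gives Q* = 76, P* = 82.
At the ceiling price 60, quantity supplied is (60 - 6)/1 = 54; supply is the short side, so Q = 54 trades at P = 60.
CS goes from (1/2)(76)(76) = 2888 to 3834 (computed as (158 - 60)(54) - (1/2)(1)(54)^2), a change of 946.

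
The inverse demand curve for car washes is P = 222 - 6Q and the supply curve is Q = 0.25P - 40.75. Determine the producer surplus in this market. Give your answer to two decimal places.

Rewriting supply in inverse form: P = 163 + 4Q.
Setting demand equal to supply, 59 = 10Q, so Q* = 5.9 and P* = 186.6.
Producer surplus is the triangle above supply below P*: (1/2)(5.9)(186.6 - 163) = (1/2)(5.9)(23.6) = 69.62.

69.62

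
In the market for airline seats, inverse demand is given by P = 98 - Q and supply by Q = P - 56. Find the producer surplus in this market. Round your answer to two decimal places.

Rewriting supply in inverse form: P = 56 + Q.
Set 98 - Q = 56 + Q, which gives 42 = 2Q, so Q* = 21 and P* = 98 - (21) = 77.
The supply curve's price intercept is 56, so PS = (1/2)(Q*)(P* - 56) = (1/2)(21)(21) = 220.5.

220.50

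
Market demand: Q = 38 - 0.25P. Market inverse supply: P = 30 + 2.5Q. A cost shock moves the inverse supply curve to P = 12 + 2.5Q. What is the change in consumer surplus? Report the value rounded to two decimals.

223.24

Rewriting demand in inverse form: P = 152 - 4Q.
Initial equilibrium: Q_0 = 18.7692, P_0 = 76.9231; CS_0 = (1/2)(18.7692)(75.0769) = 704.568, PS_0 = (1/2)(18.7692)(46.9231) = 440.355.
New equilibrium: 152 - 4Q = 12 + 2.5Q gives Q_1 = 21.5385, P_1 = 65.8462; CS_1 = 927.8107, PS_1 = 579.8817.
Change in consumer surplus = 927.8107 - 704.568 = 223.2426.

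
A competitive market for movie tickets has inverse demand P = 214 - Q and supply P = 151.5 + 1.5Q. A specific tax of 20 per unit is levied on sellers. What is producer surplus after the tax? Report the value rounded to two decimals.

Pre-tax equilibrium: 214 - Q = 151.5 + 1.5Q gives Q* = 25, P* = 189.
With the tax, sellers need 20 more per unit: 214 - Q = 151.5 + 1.5Q + 20, so Q_t = 17. Buyers pay P_b = 197; sellers receive P_s = P_b - 20 = 177.
PS = (1/2)(Q_t)(P_s - 151.5) = (1/2)(17)(25.5) = 216.75.

216.75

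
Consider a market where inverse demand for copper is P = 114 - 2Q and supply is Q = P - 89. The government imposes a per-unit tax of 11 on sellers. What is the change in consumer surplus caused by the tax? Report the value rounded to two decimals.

-47.67

Rewriting supply in inverse form: P = 89 + Q.
Pre-tax equilibrium: 114 - 2Q = 89 + Q gives Q* = 8.3333, P* = 97.3333.
With the tax, sellers need 11 more per unit: 114 - 2Q = 89 + Q + 11, so Q_t = 4.6667. Buyers pay P_b = 104.6667; sellers receive P_s = P_b - 11 = 93.6667.
CS falls from (1/2)(8.3333)(16.6667) = 69.4444 to (1/2)(4.6667)(9.3333) = 21.7778, a change of -47.6667.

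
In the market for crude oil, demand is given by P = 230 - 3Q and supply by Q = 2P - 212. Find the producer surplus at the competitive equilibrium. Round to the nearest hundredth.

313.80

Rewriting supply in inverse form: P = 106 + 0.5Q.
Equilibrium: 230 - 3Q = 106 + 0.5Q, so Q* = 35.4286 and P* = 123.7143.
The supply curve's price intercept is 106, so PS = (1/2)(Q*)(P* - 106) = (1/2)(35.4286)(17.7143) = 313.7959.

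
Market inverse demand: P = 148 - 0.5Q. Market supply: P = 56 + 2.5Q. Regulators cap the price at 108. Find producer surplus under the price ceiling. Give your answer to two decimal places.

Free-market equilibrium: 148 - 0.5Q = 56 + 2.5Q gives Q* = 30.6667, P* = 132.6667.
At P = 108, sellers supply (108 - 56)/2.5 = 20.8 while buyers want more, so the quantity traded is 20.8 at price 108.
PS is the triangle above supply below 108: (1/2)(20.8)(108 - 56) = 540.8.

540.80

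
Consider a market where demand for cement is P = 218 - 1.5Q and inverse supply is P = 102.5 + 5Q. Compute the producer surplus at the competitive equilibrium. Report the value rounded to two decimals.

Set 218 - 1.5Q = 102.5 + 5Q, which gives 115.5 = 6.5Q, so Q* = 17.7692 and P* = 218 - 1.5(17.7692) = 191.3462.
Producer surplus is the triangle above supply below P*: (1/2)(17.7692)(191.3462 - 102.5) = (1/2)(17.7692)(88.8462) = 789.3639.

789.36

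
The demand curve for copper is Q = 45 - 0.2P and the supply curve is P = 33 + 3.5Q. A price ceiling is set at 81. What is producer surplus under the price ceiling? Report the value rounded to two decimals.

Rewriting demand in inverse form: P = 225 - 5Q.
Free-market equilibrium: 225 - 5Q = 33 + 3.5Q gives Q* = 22.5882, P* = 112.0588.
At the ceiling price 81, quantity supplied is (81 - 33)/3.5 = 13.7143; supply is the short side, so Q = 13.7143 trades at P = 81.
PS is the triangle above supply below 81: (1/2)(13.7143)(81 - 33) = 329.1429.

329.14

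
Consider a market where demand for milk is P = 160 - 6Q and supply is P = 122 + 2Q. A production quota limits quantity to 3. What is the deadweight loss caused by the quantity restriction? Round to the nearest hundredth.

12.25

Unrestricted equilibrium: Q* = (160 - 122)/(6 + 2) = 4.75.
At Q = 3 the demand price is 160 - 6(3) = 142 and the supply price is 122 + 2(3) = 128.
DWL = (1/2)(gap between curves at 3) x (Q* - 3) = (1/2)(14)(1.75) = 12.25.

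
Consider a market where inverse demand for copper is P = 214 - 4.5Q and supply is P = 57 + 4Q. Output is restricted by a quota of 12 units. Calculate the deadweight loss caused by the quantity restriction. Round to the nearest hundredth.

Without the quota, 214 - 4.5Q = 57 + 4Q gives Q* = 18.4706.
At Q = 12 the demand price is 214 - 4.5(12) = 160 and the supply price is 57 + 4(12) = 105.
Deadweight loss is the triangle between the curves from 12 to 18.4706: (1/2)(160 - 105)(18.4706 - 12) = 177.9412.

177.94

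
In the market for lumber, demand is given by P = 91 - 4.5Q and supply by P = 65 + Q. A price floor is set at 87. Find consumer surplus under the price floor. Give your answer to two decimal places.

1.78

Free-market equilibrium: 91 - 4.5Q = 65 + Q gives Q* = 4.7273, P* = 69.7273.
At the floor price 87, quantity demanded is (91 - 87)/4.5 = 0.8889; demand is the short side, so Q = 0.8889 trades at P = 87.
CS is the triangle under demand above 87: (1/2)(0.8889)(91 - 87) = 1.7778.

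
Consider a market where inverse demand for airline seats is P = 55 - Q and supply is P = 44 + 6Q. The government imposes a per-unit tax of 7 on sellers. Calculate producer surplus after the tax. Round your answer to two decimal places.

Pre-tax equilibrium: 55 - Q = 44 + 6Q gives Q* = 1.5714, P* = 53.4286.
A tax on sellers shifts supply up by 7: 55 - Q = 44 + 6Q + 7, so Q_t = 0.5714. Buyers pay P_b = 54.4286; sellers receive P_s = P_b - 7 = 47.4286.
PS = (1/2)(Q_t)(P_s - 44) = (1/2)(0.5714)(3.4286) = 0.9796.

0.98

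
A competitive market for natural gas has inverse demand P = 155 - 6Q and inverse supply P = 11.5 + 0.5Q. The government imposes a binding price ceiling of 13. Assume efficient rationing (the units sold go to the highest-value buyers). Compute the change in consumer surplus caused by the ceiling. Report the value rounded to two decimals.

Free-market equilibrium: 155 - 6Q = 11.5 + 0.5Q gives Q* = 22.0769, P* = 22.5385.
At the ceiling price 13, quantity supplied is (13 - 11.5)/0.5 = 3; supply is the short side, so Q = 3 trades at P = 13.
CS goes from (1/2)(22.0769)(132.4615) = 1462.1716 to 399 (computed as (155 - 13)(3) - (1/2)(6)(3)^2), a change of -1063.1716.

-1063.17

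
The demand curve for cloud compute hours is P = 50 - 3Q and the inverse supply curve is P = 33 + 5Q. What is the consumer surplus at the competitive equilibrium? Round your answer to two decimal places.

6.77

Equilibrium: 50 - 3Q = 33 + 5Q, so Q* = 2.125 and P* = 43.625.
The demand choke price is 50, so CS = (1/2)(Q*)(50 - P*) = (1/2)(2.125)(6.375) = 6.7734.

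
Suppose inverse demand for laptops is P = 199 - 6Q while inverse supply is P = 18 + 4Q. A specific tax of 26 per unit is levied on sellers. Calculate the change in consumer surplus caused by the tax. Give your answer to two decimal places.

-262.08

Pre-tax equilibrium: 199 - 6Q = 18 + 4Q gives Q* = 18.1, P* = 90.4.
A tax on sellers shifts supply up by 26: 199 - 6Q = 18 + 4Q + 26, so Q_t = 15.5. Buyers pay P_b = 106; sellers receive P_s = P_b - 26 = 80.
Consumers lose the trapezoid between P* and P_b out to Q_t plus the triangle from Q_t to Q*: change in CS = 720.75 - 982.83 = -262.08.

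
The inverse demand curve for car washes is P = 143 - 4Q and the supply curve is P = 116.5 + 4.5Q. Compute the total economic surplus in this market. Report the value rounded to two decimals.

Setting demand equal to supply, 26.5 = 8.5Q, so Q* = 3.1176 and P* = 130.5294.
CS = (1/2)(3.1176)(12.4706) = 19.4394 and PS = (1/2)(3.1176)(14.0294) = 21.8694, so total surplus = 41.3088.

41.31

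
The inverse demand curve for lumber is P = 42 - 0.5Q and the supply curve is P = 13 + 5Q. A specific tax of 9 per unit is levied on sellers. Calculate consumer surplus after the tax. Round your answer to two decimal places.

Without the tax, 42 - 0.5Q = 13 + 5Q so Q* = 5.2727 and P* = 39.3636.
With the tax, sellers need 9 more per unit: 42 - 0.5Q = 13 + 5Q + 9, so Q_t = 3.6364. Buyers pay P_b = 40.1818; sellers receive P_s = P_b - 9 = 31.1818.
Consumer surplus is the triangle under demand above P_b: (1/2)(3.6364)(42 - 40.1818) = 3.3058.

3.31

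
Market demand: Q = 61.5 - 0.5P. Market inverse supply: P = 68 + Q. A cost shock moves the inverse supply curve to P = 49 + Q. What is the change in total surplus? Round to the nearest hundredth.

Rewriting demand in inverse form: P = 123 - 2Q.
Initial equilibrium: Q_0 = 18.3333, P_0 = 86.3333; CS_0 = (1/2)(18.3333)(36.6667) = 336.1111, PS_0 = (1/2)(18.3333)(18.3333) = 168.0556.
New equilibrium: 123 - 2Q = 49 + Q gives Q_1 = 24.6667, P_1 = 73.6667; CS_1 = 608.4444, PS_1 = 304.2222.
Change in total surplus = (608.4444 + 304.2222) - (336.1111 + 168.0556) = 408.5.

408.50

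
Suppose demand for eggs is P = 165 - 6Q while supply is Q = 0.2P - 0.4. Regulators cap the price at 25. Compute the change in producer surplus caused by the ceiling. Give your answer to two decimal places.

-496.05

Rewriting supply in inverse form: P = 2 + 5Q.
Free-market equilibrium: 165 - 6Q = 2 + 5Q gives Q* = 14.8182, P* = 76.0909.
At P = 25, sellers supply (25 - 2)/5 = 4.6 while buyers want more, so the quantity traded is 4.6 at price 25.
PS goes from (1/2)(14.8182)(74.0909) = 548.9463 to 52.9 (computed as (25 - 2)(4.6) - (1/2)(5)(4.6)^2), a change of -496.0463.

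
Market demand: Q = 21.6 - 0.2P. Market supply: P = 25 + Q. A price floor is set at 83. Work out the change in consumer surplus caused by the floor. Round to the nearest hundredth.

Rewriting demand in inverse form: P = 108 - 5Q.
Free-market equilibrium: 108 - 5Q = 25 + Q gives Q* = 13.8333, P* = 38.8333.
At P = 83, buyers demand (108 - 83)/5 = 5 while sellers would supply more, so the quantity traded is 5 at price 83.
CS goes from (1/2)(13.8333)(69.1667) = 478.4028 to 62.5 (computed as (108 - 83)(5) - (1/2)(5)(5)^2), a change of -415.9028.

-415.90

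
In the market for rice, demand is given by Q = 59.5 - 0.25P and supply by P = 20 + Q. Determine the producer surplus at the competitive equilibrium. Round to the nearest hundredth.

950.48

Rewriting demand in inverse form: P = 238 - 4Q.
Setting demand equal to supply, 218 = 5Q, so Q* = 43.6 and P* = 63.6.
PS is the area between P* and the supply curve from 0 to Q*: (1/2)(43.6)(43.6) = 950.48.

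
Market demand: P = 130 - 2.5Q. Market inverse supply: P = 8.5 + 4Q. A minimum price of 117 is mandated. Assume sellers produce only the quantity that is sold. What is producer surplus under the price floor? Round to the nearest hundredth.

510.12

Without the control, 130 - 2.5Q = 8.5 + 4Q so Q* = 18.6923 and P* = 83.2692.
At P = 117, buyers demand (130 - 117)/2.5 = 5.2 while sellers would supply more, so the quantity traded is 5.2 at price 117.
The supply price at Q = 5.2 is 29.3. PS is the trapezoid between 117 and supply over [0, 5.2]: (1/2)[(117 - 8.5) + (117 - 29.3)](5.2) = 510.12.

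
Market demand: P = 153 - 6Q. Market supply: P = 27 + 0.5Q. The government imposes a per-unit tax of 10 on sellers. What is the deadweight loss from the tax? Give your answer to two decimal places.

Pre-tax equilibrium: 153 - 6Q = 27 + 0.5Q gives Q* = 19.3846, P* = 36.6923.
With the tax, sellers need 10 more per unit: 153 - 6Q = 27 + 0.5Q + 10, so Q_t = 17.8462. Buyers pay P_b = 45.9231; sellers receive P_s = P_b - 10 = 35.9231.
The welfare triangle lost has base Q* - Q_t = 1.5385 and height t = 10, so DWL = (1/2)(1.5385)(10) = 7.6923.

7.69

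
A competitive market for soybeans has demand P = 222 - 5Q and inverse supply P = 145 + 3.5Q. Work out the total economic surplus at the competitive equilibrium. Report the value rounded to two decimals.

348.76

Equilibrium: 222 - 5Q = 145 + 3.5Q, so Q* = 9.0588 and P* = 176.7059.
Total surplus is the full triangle between the curves from 0 to Q*: (1/2)(9.0588)(222 - 145) = 348.7647.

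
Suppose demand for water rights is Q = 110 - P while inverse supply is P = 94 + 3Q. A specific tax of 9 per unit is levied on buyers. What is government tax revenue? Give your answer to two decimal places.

15.75

Rewriting demand in inverse form: P = 110 - Q.
Without the tax, 110 - Q = 94 + 3Q so Q* = 4 and P* = 106.
A tax on buyers shifts demand down by 9: (110 - 9) - Q = 94 + 3Q, so Q_t = 1.75. Buyers pay P_b = 108.25; sellers receive P_s = P_b - 9 = 99.25.
Revenue is the tax times quantity traded: 9 x 1.75 = 15.75.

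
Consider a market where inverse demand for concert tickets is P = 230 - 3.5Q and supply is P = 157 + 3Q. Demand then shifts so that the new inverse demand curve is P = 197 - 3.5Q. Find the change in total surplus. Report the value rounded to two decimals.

-286.85

Initial equilibrium: Q_0 = 11.2308, P_0 = 190.6923; CS_0 = (1/2)(11.2308)(39.3077) = 220.7278, PS_0 = (1/2)(11.2308)(33.6923) = 189.1953.
New equilibrium: 197 - 3.5Q = 157 + 3Q gives Q_1 = 6.1538, P_1 = 175.4615; CS_1 = 66.2722, PS_1 = 56.8047.
Change in total surplus = (66.2722 + 56.8047) - (220.7278 + 189.1953) = -286.8462.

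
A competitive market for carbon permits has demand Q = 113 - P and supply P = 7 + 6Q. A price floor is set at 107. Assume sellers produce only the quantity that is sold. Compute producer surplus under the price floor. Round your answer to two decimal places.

492.00

Rewriting demand in inverse form: P = 113 - Q.
Free-market equilibrium: 113 - Q = 7 + 6Q gives Q* = 15.1429, P* = 97.8571.
At P = 107, buyers demand (113 - 107)/1 = 6 while sellers would supply more, so the quantity traded is 6 at price 107.
The supply price at Q = 6 is 43. PS is the trapezoid between 107 and supply over [0, 6]: (1/2)[(107 - 7) + (107 - 43)](6) = 492.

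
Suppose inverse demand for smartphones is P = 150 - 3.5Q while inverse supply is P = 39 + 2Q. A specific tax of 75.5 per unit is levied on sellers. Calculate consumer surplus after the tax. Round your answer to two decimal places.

Pre-tax equilibrium: 150 - 3.5Q = 39 + 2Q gives Q* = 20.1818, P* = 79.3636.
A tax on sellers shifts supply up by 75.5: 150 - 3.5Q = 39 + 2Q + 75.5, so Q_t = 6.4545. Buyers pay P_b = 127.4091; sellers receive P_s = P_b - 75.5 = 51.9091.
Consumer surplus is the triangle under demand above P_b: (1/2)(6.4545)(150 - 127.4091) = 72.907.

72.91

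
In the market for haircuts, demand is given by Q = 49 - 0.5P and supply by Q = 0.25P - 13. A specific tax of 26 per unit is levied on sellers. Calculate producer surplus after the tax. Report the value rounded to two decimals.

22.22

Rewriting demand in inverse form: P = 98 - 2Q.
Rewriting supply in inverse form: P = 52 + 4Q.
Pre-tax equilibrium: 98 - 2Q = 52 + 4Q gives Q* = 7.6667, P* = 82.6667.
With the tax, sellers need 26 more per unit: 98 - 2Q = 52 + 4Q + 26, so Q_t = 3.3333. Buyers pay P_b = 91.3333; sellers receive P_s = P_b - 26 = 65.3333.
Producer surplus is the triangle above supply below P_s: (1/2)(3.3333)(65.3333 - 52) = 22.2222.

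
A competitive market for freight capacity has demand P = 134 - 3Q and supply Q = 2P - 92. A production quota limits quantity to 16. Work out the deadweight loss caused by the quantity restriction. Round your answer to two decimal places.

146.29

Rewriting supply in inverse form: P = 46 + 0.5Q.
Unrestricted equilibrium: Q* = (134 - 46)/(3 + 0.5) = 25.1429.
At Q = 16 the demand price is 134 - 3(16) = 86 and the supply price is 46 + 0.5(16) = 54.
DWL = (1/2)(gap between curves at 16) x (Q* - 16) = (1/2)(32)(9.1429) = 146.2857.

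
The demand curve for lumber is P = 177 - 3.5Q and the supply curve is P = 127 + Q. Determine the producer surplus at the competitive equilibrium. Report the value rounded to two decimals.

61.73

Set 177 - 3.5Q = 127 + Q, which gives 50 = 4.5Q, so Q* = 11.1111 and P* = 177 - 3.5(11.1111) = 138.1111.
PS is the area between P* and the supply curve from 0 to Q*: (1/2)(11.1111)(11.1111) = 61.7284.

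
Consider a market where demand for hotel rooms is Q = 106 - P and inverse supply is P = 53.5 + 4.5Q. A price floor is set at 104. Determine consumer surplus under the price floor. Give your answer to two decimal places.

Rewriting demand in inverse form: P = 106 - Q.
Without the control, 106 - Q = 53.5 + 4.5Q so Q* = 9.5455 and P* = 96.4545.
At the floor price 104, quantity demanded is (106 - 104)/1 = 2; demand is the short side, so Q = 2 trades at P = 104.
CS is the triangle under demand above 104: (1/2)(2)(106 - 104) = 2.

2.00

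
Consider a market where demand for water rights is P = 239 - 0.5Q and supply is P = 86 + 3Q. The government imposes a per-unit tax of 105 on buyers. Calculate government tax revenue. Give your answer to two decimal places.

Without the tax, 239 - 0.5Q = 86 + 3Q so Q* = 43.7143 and P* = 217.1429.
With the tax, buyers' net willingness to pay falls by 105: (239 - 105) - 0.5Q = 86 + 3Q, so Q_t = 13.7143. Buyers pay P_b = 232.1429; sellers receive P_s = P_b - 105 = 127.1429.
Revenue is the tax times quantity traded: 105 x 13.7143 = 1440.

1440.00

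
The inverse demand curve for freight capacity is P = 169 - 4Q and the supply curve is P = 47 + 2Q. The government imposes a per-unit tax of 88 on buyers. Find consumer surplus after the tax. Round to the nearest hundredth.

64.22

Pre-tax equilibrium: 169 - 4Q = 47 + 2Q gives Q* = 20.3333, P* = 87.6667.
A tax on buyers shifts demand down by 88: (169 - 88) - 4Q = 47 + 2Q, so Q_t = 5.6667. Buyers pay P_b = 146.3333; sellers receive P_s = P_b - 88 = 58.3333.
CS = (1/2)(Q_t)(169 - P_b) = (1/2)(5.6667)(22.6667) = 64.2222.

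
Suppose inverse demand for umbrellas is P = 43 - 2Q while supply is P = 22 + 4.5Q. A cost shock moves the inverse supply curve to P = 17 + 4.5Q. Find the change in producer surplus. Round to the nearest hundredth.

Initial equilibrium: Q_0 = 3.2308, P_0 = 36.5385; CS_0 = (1/2)(3.2308)(6.4615) = 10.4379, PS_0 = (1/2)(3.2308)(14.5385) = 23.4852.
New equilibrium: 43 - 2Q = 17 + 4.5Q gives Q_1 = 4, P_1 = 35; CS_1 = 16, PS_1 = 36.
Change in producer surplus = 36 - 23.4852 = 12.5148.

12.51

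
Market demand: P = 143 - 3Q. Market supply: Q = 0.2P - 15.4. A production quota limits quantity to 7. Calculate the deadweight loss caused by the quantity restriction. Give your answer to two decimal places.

Rewriting supply in inverse form: P = 77 + 5Q.
Unrestricted equilibrium: Q* = (143 - 77)/(3 + 5) = 8.25.
At Q = 7 the demand price is 143 - 3(7) = 122 and the supply price is 77 + 5(7) = 112.
DWL = (1/2)(gap between curves at 7) x (Q* - 7) = (1/2)(10)(1.25) = 6.25.

6.25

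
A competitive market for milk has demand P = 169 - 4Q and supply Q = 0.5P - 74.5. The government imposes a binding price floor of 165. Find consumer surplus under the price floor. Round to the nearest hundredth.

Rewriting supply in inverse form: P = 149 + 2Q.
Free-market equilibrium: 169 - 4Q = 149 + 2Q gives Q* = 3.3333, P* = 155.6667.
At the floor price 165, quantity demanded is (169 - 165)/4 = 1; demand is the short side, so Q = 1 trades at P = 165.
CS is the triangle under demand above 165: (1/2)(1)(169 - 165) = 2.

2.00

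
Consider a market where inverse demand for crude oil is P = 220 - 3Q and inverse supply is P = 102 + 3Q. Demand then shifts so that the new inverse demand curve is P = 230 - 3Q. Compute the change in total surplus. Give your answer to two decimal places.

Initial equilibrium: Q_0 = 19.6667, P_0 = 161; CS_0 = (1/2)(19.6667)(59) = 580.1667, PS_0 = (1/2)(19.6667)(59) = 580.1667.
New equilibrium: 230 - 3Q = 102 + 3Q gives Q_1 = 21.3333, P_1 = 166; CS_1 = 682.6667, PS_1 = 682.6667.
Change in total surplus = (682.6667 + 682.6667) - (580.1667 + 580.1667) = 205.

205.00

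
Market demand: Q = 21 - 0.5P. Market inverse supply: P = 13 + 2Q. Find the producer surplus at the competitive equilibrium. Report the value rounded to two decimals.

Rewriting demand in inverse form: P = 42 - 2Q.
Equilibrium: 42 - 2Q = 13 + 2Q, so Q* = 7.25 and P* = 27.5.
PS is the area between P* and the supply curve from 0 to Q*: (1/2)(7.25)(14.5) = 52.5625.

52.56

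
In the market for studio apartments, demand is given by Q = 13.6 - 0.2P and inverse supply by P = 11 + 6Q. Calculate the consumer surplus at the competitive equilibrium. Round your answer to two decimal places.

Rewriting demand in inverse form: P = 68 - 5Q.
Set 68 - 5Q = 11 + 6Q, which gives 57 = 11Q, so Q* = 5.1818 and P* = 68 - 5(5.1818) = 42.0909.
CS is the area between the demand curve and P* from 0 to Q*: (1/2)(5.1818)(25.9091) = 67.1281.

67.13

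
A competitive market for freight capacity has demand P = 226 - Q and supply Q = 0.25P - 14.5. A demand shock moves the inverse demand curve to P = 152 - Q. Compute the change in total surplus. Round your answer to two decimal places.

Rewriting supply in inverse form: P = 58 + 4Q.
Initial equilibrium: Q_0 = 33.6, P_0 = 192.4; CS_0 = (1/2)(33.6)(33.6) = 564.48, PS_0 = (1/2)(33.6)(134.4) = 2257.92.
New equilibrium: 152 - Q = 58 + 4Q gives Q_1 = 18.8, P_1 = 133.2; CS_1 = 176.72, PS_1 = 706.88.
Change in total surplus = (176.72 + 706.88) - (564.48 + 2257.92) = -1938.8.

-1938.80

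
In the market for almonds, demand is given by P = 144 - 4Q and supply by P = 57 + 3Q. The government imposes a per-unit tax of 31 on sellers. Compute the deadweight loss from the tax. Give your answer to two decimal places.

68.64

Pre-tax equilibrium: 144 - 4Q = 57 + 3Q gives Q* = 12.4286, P* = 94.2857.
With the tax, sellers need 31 more per unit: 144 - 4Q = 57 + 3Q + 31, so Q_t = 8. Buyers pay P_b = 112; sellers receive P_s = P_b - 31 = 81.
Deadweight loss is the triangle between the curves from Q_t to Q*: (1/2)(12.4286 - 8)(31) = 68.6429.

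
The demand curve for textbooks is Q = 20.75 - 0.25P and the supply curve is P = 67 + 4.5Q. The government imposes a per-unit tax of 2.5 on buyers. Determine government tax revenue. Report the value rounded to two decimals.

Rewriting demand in inverse form: P = 83 - 4Q.
Pre-tax equilibrium: 83 - 4Q = 67 + 4.5Q gives Q* = 1.8824, P* = 75.4706.
A tax on buyers shifts demand down by 2.5: (83 - 2.5) - 4Q = 67 + 4.5Q, so Q_t = 1.5882. Buyers pay P_b = 76.6471; sellers receive P_s = P_b - 2.5 = 74.1471.
Tax revenue = t x Q_t = 2.5 x 1.5882 = 3.9706.

3.97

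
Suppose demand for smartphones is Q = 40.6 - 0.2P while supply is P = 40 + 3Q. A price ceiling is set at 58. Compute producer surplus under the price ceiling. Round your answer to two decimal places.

Rewriting demand in inverse form: P = 203 - 5Q.
Free-market equilibrium: 203 - 5Q = 40 + 3Q gives Q* = 20.375, P* = 101.125.
At P = 58, sellers supply (58 - 40)/3 = 6 while buyers want more, so the quantity traded is 6 at price 58.
PS is the triangle above supply below 58: (1/2)(6)(58 - 40) = 54.

54.00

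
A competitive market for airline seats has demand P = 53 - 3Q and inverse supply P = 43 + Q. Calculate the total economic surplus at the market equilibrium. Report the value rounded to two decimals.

Setting demand equal to supply, 10 = 4Q, so Q* = 2.5 and P* = 45.5.
Total surplus is the full triangle between the curves from 0 to Q*: (1/2)(2.5)(53 - 43) = 12.5.

12.50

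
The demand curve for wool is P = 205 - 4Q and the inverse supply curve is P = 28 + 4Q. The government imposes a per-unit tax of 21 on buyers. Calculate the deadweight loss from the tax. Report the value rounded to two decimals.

27.56

Pre-tax equilibrium: 205 - 4Q = 28 + 4Q gives Q* = 22.125, P* = 116.5.
A tax on buyers shifts demand down by 21: (205 - 21) - 4Q = 28 + 4Q, so Q_t = 19.5. Buyers pay P_b = 127; sellers receive P_s = P_b - 21 = 106.
Deadweight loss is the triangle between the curves from Q_t to Q*: (1/2)(22.125 - 19.5)(21) = 27.5625.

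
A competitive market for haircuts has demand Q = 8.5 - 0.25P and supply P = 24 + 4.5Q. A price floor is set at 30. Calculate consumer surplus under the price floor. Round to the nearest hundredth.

Rewriting demand in inverse form: P = 34 - 4Q.
Without the control, 34 - 4Q = 24 + 4.5Q so Q* = 1.1765 and P* = 29.2941.
At the floor price 30, quantity demanded is (34 - 30)/4 = 1; demand is the short side, so Q = 1 trades at P = 30.
CS is the triangle under demand above 30: (1/2)(1)(34 - 30) = 2.

2.00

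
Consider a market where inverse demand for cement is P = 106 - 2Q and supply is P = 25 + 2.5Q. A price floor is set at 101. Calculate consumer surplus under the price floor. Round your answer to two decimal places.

6.25

Free-market equilibrium: 106 - 2Q = 25 + 2.5Q gives Q* = 18, P* = 70.
At the floor price 101, quantity demanded is (106 - 101)/2 = 2.5; demand is the short side, so Q = 2.5 trades at P = 101.
CS is the triangle under demand above 101: (1/2)(2.5)(106 - 101) = 6.25.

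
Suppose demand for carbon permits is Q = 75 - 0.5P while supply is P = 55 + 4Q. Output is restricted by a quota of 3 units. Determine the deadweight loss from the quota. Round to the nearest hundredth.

Rewriting demand in inverse form: P = 150 - 2Q.
Without the quota, 150 - 2Q = 55 + 4Q gives Q* = 15.8333.
At Q = 3 the demand price is 150 - 2(3) = 144 and the supply price is 55 + 4(3) = 67.
DWL = (1/2)(gap between curves at 3) x (Q* - 3) = (1/2)(77)(12.8333) = 494.0833.

494.08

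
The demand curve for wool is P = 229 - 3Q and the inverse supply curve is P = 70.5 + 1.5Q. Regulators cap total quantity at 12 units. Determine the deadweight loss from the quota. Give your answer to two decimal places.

Without the quota, 229 - 3Q = 70.5 + 1.5Q gives Q* = 35.2222.
At Q = 12 the demand price is 229 - 3(12) = 193 and the supply price is 70.5 + 1.5(12) = 88.5.
Deadweight loss is the triangle between the curves from 12 to 35.2222: (1/2)(193 - 88.5)(35.2222 - 12) = 1213.3611.

1213.36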